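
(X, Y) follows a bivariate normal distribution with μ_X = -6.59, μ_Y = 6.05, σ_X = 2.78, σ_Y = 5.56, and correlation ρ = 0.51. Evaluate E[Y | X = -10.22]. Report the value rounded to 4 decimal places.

The regression of Y on X has slope ρ·σ_Y/σ_X and passes through (μ_X, μ_Y).
E[Y | X=-10.22] = 6.05 + (0.51)·(5.56/2.78)·(-10.22 − (-6.59)) = 6.05 + (1.02)·(-3.63) = 2.3474.

2.3474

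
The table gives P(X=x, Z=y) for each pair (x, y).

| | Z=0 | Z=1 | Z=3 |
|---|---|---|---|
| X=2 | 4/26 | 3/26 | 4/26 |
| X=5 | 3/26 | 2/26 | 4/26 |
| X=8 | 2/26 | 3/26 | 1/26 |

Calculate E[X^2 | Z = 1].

127/4

P(Z = 1) = 4/13.
Σ X^2·P over the event = 4·(3/26) + 25·(2/26) + 64·(3/26) = 127/13.
E[X^2 | Z = 1] = (127/13) / (4/13) = 127/4.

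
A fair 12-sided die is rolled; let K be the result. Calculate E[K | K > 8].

Given K > 8, K is equally likely to be any of {9, 10, 11, 12}.
E[K | K > 8] = (9 + 10 + 11 + 12) / 4 = 21/2.

21/2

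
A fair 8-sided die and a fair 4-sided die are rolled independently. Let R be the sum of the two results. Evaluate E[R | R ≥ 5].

P(R ≥ 5) = 13/16.
Σ over the event: 5·1/8 + 6·1/8 + 7·1/8 + 8·1/8 + 9·1/8 + 10·3/32 + 11·1/16 + 12·1/32 = 51/8.
E[R | R ≥ 5] = (51/8) / (13/16) = 102/13.

102/13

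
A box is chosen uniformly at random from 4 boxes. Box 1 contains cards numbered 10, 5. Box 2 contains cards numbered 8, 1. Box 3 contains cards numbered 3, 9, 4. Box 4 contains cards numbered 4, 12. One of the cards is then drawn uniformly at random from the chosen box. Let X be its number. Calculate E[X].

19/3

E[X | box 1] = (10+5)/2 = 15/2.
E[X | box 2] = (8+1)/2 = 9/2.
E[X | box 3] = (3+9+4)/3 = 16/3.
E[X | box 4] = (4+12)/2 = 8.
By the law of total expectation,
E[X] = (1/4)·(15/2) + (1/4)·(9/2) + (1/4)·(16/3) + (1/4)·(8) = 19/3.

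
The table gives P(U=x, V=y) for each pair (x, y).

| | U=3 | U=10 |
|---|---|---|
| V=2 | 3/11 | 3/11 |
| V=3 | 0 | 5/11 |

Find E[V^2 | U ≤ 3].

P(U ≤ 3) = 3/11.
Σ V^2·P over the event = 4·(3/11) = 12/11.
E[V^2 | U ≤ 3] = (12/11) / (3/11) = 4.

4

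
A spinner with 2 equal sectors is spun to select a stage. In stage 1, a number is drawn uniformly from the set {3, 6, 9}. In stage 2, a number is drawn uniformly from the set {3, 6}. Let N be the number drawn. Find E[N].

E[N | stage 1] = (3+6+9)/3 = 6.
E[N | stage 2] = (3+6)/2 = 9/2.
By the law of total expectation,
E[N] = (1/2)·(6) + (1/2)·(9/2) = 21/4.

21/4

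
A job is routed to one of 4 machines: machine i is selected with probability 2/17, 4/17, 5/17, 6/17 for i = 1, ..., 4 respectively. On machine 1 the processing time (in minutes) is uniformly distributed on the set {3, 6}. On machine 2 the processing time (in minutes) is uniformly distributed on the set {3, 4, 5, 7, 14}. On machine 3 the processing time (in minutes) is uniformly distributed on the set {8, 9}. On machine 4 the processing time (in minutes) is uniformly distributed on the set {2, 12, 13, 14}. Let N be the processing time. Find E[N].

E[N | machine 1] = (3+6)/2 = 9/2.
E[N | machine 2] = (3+4+5+7+14)/5 = 33/5.
E[N | machine 3] = (8+9)/2 = 17/2.
E[N | machine 4] = (2+12+13+14)/4 = 41/4.
E[N] = (2/17)·(9/2) + (4/17)·(33/5) + (5/17)·(17/2) + (6/17)·(41/4) = 41/5.

41/5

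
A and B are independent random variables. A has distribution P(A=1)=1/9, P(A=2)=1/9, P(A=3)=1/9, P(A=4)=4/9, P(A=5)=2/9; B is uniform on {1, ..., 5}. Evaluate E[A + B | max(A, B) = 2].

P(max(A, B) = 2) = 1/15.
Summing (A+B)·P(x,y) over outcomes with max(A, B) = 2 gives 2/9.
E[A + B | max(A, B) = 2] = (2/9) / (1/15) = 10/3.

10/3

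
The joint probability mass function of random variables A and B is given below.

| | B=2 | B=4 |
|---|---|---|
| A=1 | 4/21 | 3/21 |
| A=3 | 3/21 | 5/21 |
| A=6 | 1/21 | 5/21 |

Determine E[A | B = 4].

P(B = 4) = 13/21.
Summing A·P(A=x,B=y) over the conditioning event gives 16/7.
E[A | B = 4] = (16/7) / (13/21) = 48/13.

48/13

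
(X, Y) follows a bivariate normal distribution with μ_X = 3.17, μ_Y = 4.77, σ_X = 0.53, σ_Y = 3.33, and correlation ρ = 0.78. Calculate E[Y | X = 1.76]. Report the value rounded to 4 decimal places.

The regression of Y on X has slope ρ·σ_Y/σ_X and passes through (μ_X, μ_Y).
E[Y | X=1.76] = 4.77 + (0.78)·(3.33/0.53)·(1.76 − (3.17)) = 4.77 + (4.9008)·(-1.41) = -2.1401.

-2.1401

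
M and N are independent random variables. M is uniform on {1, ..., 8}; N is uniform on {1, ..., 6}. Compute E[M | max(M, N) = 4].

22/7

Outcomes with max(M, N) = 4: (1,4), (2,4), (3,4), (4,1), (4,2), (4,3), (4,4), each with probability 1/48.
E[M | max(M, N) = 4] = (1 + 2 + 3 + 4 + 4 + 4 + 4) / 7 = 22/7.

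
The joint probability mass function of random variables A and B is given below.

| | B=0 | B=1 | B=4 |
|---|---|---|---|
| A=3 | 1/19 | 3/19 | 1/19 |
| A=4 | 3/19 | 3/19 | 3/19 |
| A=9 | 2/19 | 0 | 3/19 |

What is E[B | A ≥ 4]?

P(A ≥ 4) = 14/19.
Σ B·P over the event = 0·(3/19) + 1·(3/19) + 4·(3/19) + 0·(2/19) + 4·(3/19) = 27/19.
E[B | A ≥ 4] = (27/19) / (14/19) = 27/14.

27/14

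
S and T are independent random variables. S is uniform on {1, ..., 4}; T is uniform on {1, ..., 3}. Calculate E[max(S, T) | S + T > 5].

Outcomes with S + T > 5: (3,3), (4,2), (4,3), each with probability 1/12.
E[max(S, T) | S + T > 5] = (3 + 4 + 4) / 3 = 11/3.

11/3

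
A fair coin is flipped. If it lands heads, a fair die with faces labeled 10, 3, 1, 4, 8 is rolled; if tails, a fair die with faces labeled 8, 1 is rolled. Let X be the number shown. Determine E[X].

E[X | heads] = (10+3+1+4+8)/5 = 26/5.
E[X | tails] = (8+1)/2 = 9/2.
E[X] = (1/2)·(26/5) + (1/2)·(9/2) = 97/20.

97/20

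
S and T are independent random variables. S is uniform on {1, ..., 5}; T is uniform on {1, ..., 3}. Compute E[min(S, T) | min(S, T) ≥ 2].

19/8

Outcomes with min(S, T) ≥ 2: (2,2), (2,3), (3,2), (3,3), (4,2), (4,3), (5,2), (5,3), each with probability 1/15.
E[min(S, T) | min(S, T) ≥ 2] = (2 + 2 + 2 + 3 + 2 + 3 + 2 + 3) / 8 = 19/8.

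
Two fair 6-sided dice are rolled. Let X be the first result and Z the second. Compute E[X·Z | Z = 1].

Outcomes with Z = 1: (1,1), (2,1), (3,1), (4,1), (5,1), (6,1), each with probability 1/36.
E[X·Z | Z = 1] = (1 + 2 + 3 + 4 + 5 + 6) / 6 = 7/2.

7/2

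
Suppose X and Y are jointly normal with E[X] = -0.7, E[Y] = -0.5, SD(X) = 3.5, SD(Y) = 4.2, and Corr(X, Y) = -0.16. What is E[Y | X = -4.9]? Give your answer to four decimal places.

0.3064

E[Y | X=x] = μ_Y + ρ(σ_Y/σ_X)(x − μ_X) for jointly normal variables.
E[Y | X=-4.9] = -0.5 + (-0.16)·(4.2/3.5)·(-4.9 − (-0.7)) = -0.5 + (-0.192)·(-4.2) = 0.3064.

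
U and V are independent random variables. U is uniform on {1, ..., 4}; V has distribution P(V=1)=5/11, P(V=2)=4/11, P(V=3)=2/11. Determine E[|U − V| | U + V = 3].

P(U + V = 3) = 9/44.
Summing |U−V|·P(x,y) over outcomes with U + V = 3 gives 9/44.
E[|U − V| | U + V = 3] = (9/44) / (9/44) = 1.

1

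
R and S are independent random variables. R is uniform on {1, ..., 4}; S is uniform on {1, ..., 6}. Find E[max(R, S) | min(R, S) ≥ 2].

64/15

P(min(R, S) ≥ 2) = 5/8.
Summing max(R,S)·P(x,y) over outcomes with min(R, S) ≥ 2 gives 8/3.
E[max(R, S) | min(R, S) ≥ 2] = (8/3) / (5/8) = 64/15.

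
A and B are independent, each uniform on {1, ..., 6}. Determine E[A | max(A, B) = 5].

35/9

Outcomes with max(A, B) = 5: (1,5), (2,5), (3,5), (4,5), (5,1), (5,2), (5,3), (5,4), (5,5), each with probability 1/36.
E[A | max(A, B) = 5] = (1 + 2 + 3 + 4 + 5 + 5 + 5 + 5 + 5) / 9 = 35/9.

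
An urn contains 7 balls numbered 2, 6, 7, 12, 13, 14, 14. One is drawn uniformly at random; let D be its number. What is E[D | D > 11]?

P(D > 11) = 4/7.
Σ over the event: 12·1/7 + 13·1/7 + 14·2/7 = 53/7.
E[D | D > 11] = (53/7) / (4/7) = 53/4.

53/4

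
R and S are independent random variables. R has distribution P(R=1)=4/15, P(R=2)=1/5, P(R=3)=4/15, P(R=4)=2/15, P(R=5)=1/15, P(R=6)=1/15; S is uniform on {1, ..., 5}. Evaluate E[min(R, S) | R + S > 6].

P(R + S > 6) = 26/75.
Summing min(R,S)·P(x,y) over outcomes with R + S > 6 gives 27/25.
E[min(R, S) | R + S > 6] = (27/25) / (26/75) = 81/26.

81/26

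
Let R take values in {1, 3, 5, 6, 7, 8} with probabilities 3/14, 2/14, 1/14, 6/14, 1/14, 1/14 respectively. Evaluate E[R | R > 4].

P(R > 4) = 9/14.
Σ over the event: 5·1/14 + 6·3/7 + 7·1/14 + 8·1/14 = 4.
E[R | R > 4] = (4) / (9/14) = 56/9.

56/9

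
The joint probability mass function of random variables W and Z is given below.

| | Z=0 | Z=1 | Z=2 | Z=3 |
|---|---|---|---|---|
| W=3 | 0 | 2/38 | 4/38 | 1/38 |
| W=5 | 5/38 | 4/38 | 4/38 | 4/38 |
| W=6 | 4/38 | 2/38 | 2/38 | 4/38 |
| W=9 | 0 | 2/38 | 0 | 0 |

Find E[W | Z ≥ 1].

147/29

P(Z ≥ 1) = 29/38.
Summing W·P(W=x,Z=y) over the conditioning event gives 147/38.
E[W | Z ≥ 1] = (147/38) / (29/38) = 147/29.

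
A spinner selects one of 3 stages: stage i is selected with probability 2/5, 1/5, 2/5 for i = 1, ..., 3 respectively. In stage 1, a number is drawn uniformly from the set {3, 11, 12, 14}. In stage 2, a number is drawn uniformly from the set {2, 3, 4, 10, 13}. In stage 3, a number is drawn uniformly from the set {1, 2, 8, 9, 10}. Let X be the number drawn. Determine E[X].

E[X | stage 1] = (3+11+12+14)/4 = 10.
E[X | stage 2] = (2+3+4+10+13)/5 = 32/5.
E[X | stage 3] = (1+2+8+9+10)/5 = 6.
By the law of total expectation,
E[X] = (2/5)·(10) + (1/5)·(32/5) + (2/5)·(6) = 192/25.

192/25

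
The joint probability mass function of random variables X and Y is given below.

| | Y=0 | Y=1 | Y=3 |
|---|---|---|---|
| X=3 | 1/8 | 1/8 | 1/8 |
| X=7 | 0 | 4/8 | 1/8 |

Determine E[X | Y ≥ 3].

P(Y ≥ 3) = 1/4.
Σ X·P over the event = 3·(1/8) + 7·(1/8) = 5/4.
E[X | Y ≥ 3] = (5/4) / (1/4) = 5.

5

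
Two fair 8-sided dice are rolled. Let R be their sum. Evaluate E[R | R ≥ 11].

38/3

P(R ≥ 11) = 21/64.
Σ over the event: 11·3/32 + 12·5/64 + 13·1/16 + 14·3/64 + 15·1/32 + 16·1/64 = 133/32.
E[R | R ≥ 11] = (133/32) / (21/64) = 38/3.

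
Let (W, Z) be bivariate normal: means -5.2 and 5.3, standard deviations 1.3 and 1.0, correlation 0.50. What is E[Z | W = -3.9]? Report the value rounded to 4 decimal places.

E[Z | W=x] = μ_Z + ρ(σ_Z/σ_W)(x − μ_W) for jointly normal variables.
E[Z | W=-3.9] = 5.3 + (0.50)·(1.0/1.3)·(-3.9 − (-5.2)) = 5.3 + (0.38462)·(1.3) = 5.8000.

5.8000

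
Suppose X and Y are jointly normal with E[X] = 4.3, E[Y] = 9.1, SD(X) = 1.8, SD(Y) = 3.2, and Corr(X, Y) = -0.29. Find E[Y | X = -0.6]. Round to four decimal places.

11.6262

The regression of Y on X has slope ρ·σ_Y/σ_X and passes through (μ_X, μ_Y).
E[Y | X=-0.6] = 9.1 + (-0.29)·(3.2/1.8)·(-0.6 − (4.3)) = 9.1 + (-0.51556)·(-4.9) = 11.6262.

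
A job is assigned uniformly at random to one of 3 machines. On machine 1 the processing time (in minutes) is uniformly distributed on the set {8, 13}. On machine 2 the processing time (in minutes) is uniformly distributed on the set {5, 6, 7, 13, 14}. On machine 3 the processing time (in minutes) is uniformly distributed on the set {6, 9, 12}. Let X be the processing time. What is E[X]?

E[X | machine 1] = (8+13)/2 = 21/2.
E[X | machine 2] = (5+6+7+13+14)/5 = 9.
E[X | machine 3] = (6+9+12)/3 = 9.
By the law of total expectation,
E[X] = (1/3)·(21/2) + (1/3)·(9) + (1/3)·(9) = 19/2.

19/2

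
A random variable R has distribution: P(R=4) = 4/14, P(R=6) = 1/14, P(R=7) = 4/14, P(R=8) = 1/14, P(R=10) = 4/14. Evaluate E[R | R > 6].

P(R > 6) = 9/14.
Σ over the event: 7·2/7 + 8·1/14 + 10·2/7 = 38/7.
E[R | R > 6] = (38/7) / (9/14) = 76/9.

76/9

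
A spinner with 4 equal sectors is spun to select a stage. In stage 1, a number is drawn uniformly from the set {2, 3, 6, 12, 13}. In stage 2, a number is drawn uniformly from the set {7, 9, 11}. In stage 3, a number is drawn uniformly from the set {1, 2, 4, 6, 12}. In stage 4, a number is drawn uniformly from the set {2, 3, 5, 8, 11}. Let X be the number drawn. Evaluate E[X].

E[X | stage 1] = (2+3+6+12+13)/5 = 36/5.
E[X | stage 2] = (7+9+11)/3 = 9.
E[X | stage 3] = (1+2+4+6+12)/5 = 5.
E[X | stage 4] = (2+3+5+8+11)/5 = 29/5.
By the law of total expectation,
E[X] = (1/4)·(36/5) + (1/4)·(9) + (1/4)·(5) + (1/4)·(29/5) = 27/4.

27/4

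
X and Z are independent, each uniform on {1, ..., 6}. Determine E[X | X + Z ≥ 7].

13/3

P(X + Z ≥ 7) = 7/12.
Summing X·P(x,y) over outcomes with X + Z ≥ 7 gives 91/36.
E[X | X + Z ≥ 7] = (91/36) / (7/12) = 13/3.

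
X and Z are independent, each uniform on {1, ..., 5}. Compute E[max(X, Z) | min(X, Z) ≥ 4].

Outcomes with min(X, Z) ≥ 4: (4,4), (4,5), (5,4), (5,5), each with probability 1/25.
E[max(X, Z) | min(X, Z) ≥ 4] = (4 + 5 + 5 + 5) / 4 = 19/4.

19/4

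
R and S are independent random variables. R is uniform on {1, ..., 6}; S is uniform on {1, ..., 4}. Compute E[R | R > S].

P(R > S) = 7/12.
Summing R·P(x,y) over outcomes with R > S gives 8/3.
E[R | R > S] = (8/3) / (7/12) = 32/7.

32/7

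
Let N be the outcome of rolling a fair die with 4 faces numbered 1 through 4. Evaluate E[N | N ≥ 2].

3

Given N ≥ 2, N is equally likely to be any of {2, 3, 4}.
E[N | N ≥ 2] = (2 + 3 + 4) / 3 = 3.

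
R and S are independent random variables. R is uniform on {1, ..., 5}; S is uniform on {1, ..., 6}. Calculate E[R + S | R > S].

6

Outcomes with R > S: (2,1), (3,1), (3,2), (4,1), (4,2), (4,3), (5,1), (5,2), (5,3), (5,4), each with probability 1/30.
E[R + S | R > S] = (3 + 4 + 5 + 5 + 6 + 7 + 6 + 7 + 8 + 9) / 10 = 6.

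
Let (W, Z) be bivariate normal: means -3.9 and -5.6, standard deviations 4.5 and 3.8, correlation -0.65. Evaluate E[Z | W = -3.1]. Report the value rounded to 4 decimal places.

-6.0391

For a bivariate normal, E[Z | W=x] = μ_Z + ρ·(σ_Z/σ_W)·(x − μ_W).
E[Z | W=-3.1] = -5.6 + (-0.65)·(3.8/4.5)·(-3.1 − (-3.9)) = -5.6 + (-0.54889)·(0.8) = -6.0391.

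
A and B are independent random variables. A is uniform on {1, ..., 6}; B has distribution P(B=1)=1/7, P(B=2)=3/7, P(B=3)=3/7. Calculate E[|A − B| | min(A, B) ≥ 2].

P(min(A, B) ≥ 2) = 5/7.
Summing |A−B|·P(x,y) over outcomes with min(A, B) ≥ 2 gives 17/14.
E[|A − B| | min(A, B) ≥ 2] = (17/14) / (5/7) = 17/10.

17/10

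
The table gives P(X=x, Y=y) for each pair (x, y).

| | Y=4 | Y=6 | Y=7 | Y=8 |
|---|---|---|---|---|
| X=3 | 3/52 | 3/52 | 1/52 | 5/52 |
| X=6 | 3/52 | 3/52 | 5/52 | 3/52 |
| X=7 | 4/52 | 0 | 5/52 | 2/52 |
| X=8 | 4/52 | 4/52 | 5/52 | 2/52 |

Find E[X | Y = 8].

21/4

P(Y = 8) = 3/13.
Σ X·P over the event = 3·(5/52) + 6·(3/52) + 7·(2/52) + 8·(2/52) = 63/52.
E[X | Y = 8] = (63/52) / (3/13) = 21/4.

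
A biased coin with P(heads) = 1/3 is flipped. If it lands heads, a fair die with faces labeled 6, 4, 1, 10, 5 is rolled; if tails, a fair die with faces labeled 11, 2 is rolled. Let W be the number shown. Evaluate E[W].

E[W | heads] = (6+4+1+10+5)/5 = 26/5.
E[W | tails] = (11+2)/2 = 13/2.
By the law of total expectation,
E[W] = (1/3)·(26/5) + (2/3)·(13/2) = 91/15.

91/15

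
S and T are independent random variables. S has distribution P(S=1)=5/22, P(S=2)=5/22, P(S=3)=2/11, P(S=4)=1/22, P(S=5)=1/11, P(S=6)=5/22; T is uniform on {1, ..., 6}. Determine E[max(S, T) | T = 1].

P(T = 1) = 1/6.
Summing max(S,T)·P(x,y) over outcomes with T = 1 gives 71/132.
E[max(S, T) | T = 1] = (71/132) / (1/6) = 71/22.

71/22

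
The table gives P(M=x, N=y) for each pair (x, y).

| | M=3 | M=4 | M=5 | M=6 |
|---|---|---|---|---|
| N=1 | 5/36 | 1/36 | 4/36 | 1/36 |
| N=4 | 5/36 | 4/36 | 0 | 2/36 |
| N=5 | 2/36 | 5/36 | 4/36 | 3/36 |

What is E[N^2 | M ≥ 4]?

P(M ≥ 4) = 2/3.
Σ N^2·P over the event = 1·(1/36) + 16·(4/36) + 25·(5/36) + 1·(4/36) + 25·(4/36) + 1·(1/36) + 16·(2/36) + 25·(3/36) = 67/6.
E[N^2 | M ≥ 4] = (67/6) / (2/3) = 67/4.

67/4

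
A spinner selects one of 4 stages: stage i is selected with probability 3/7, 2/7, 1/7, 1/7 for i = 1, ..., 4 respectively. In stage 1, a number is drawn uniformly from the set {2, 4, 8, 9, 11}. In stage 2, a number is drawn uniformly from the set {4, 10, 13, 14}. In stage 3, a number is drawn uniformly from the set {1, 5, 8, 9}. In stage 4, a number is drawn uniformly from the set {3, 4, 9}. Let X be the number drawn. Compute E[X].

3119/420

E[X | stage 1] = (2+4+8+9+11)/5 = 34/5.
E[X | stage 2] = (4+10+13+14)/4 = 41/4.
E[X | stage 3] = (1+5+8+9)/4 = 23/4.
E[X | stage 4] = (3+4+9)/3 = 16/3.
E[X] = (3/7)·(34/5) + (2/7)·(41/4) + (1/7)·(23/4) + (1/7)·(16/3) = 3119/420.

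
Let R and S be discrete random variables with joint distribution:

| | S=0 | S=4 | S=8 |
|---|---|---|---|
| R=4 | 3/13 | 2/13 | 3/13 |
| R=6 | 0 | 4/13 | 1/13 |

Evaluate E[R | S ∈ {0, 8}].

30/7

P(S ∈ {0, 8}) = 7/13.
Σ R·P over the event = 4·(3/13) + 4·(3/13) + 6·(1/13) = 30/13.
E[R | S ∈ {0, 8}] = (30/13) / (7/13) = 30/7.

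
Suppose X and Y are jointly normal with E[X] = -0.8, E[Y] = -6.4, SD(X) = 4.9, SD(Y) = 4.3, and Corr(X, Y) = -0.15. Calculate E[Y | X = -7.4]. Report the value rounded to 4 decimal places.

For a bivariate normal, E[Y | X=x] = μ_Y + ρ·(σ_Y/σ_X)·(x − μ_X).
E[Y | X=-7.4] = -6.4 + (-0.15)·(4.3/4.9)·(-7.4 − (-0.8)) = -6.4 + (-0.13163)·(-6.6) = -5.5312.

-5.5312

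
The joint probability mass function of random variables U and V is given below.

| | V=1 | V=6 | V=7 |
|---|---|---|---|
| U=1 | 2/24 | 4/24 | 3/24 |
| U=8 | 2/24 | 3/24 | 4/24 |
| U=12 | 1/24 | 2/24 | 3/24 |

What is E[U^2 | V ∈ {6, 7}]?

1175/19

P(V ∈ {6, 7}) = 19/24.
Σ U^2·P over the event = 1·(4/24) + 1·(3/24) + 64·(3/24) + 64·(4/24) + 144·(2/24) + 144·(3/24) = 1175/24.
E[U^2 | V ∈ {6, 7}] = (1175/24) / (19/24) = 1175/19.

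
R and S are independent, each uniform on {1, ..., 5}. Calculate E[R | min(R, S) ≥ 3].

Outcomes with min(R, S) ≥ 3: (3,3), (3,4), (3,5), (4,3), (4,4), (4,5), (5,3), (5,4), (5,5), each with probability 1/25.
E[R | min(R, S) ≥ 3] = (3 + 3 + 3 + 4 + 4 + 4 + 5 + 5 + 5) / 9 = 4.

4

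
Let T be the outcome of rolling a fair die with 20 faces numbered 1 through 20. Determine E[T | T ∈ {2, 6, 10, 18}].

P(T ∈ {2, 6, 10, 18}) = 1/5.
Σ over the event: 2·1/20 + 6·1/20 + 10·1/20 + 18·1/20 = 9/5.
E[T | T ∈ {2, 6, 10, 18}] = (9/5) / (1/5) = 9.

9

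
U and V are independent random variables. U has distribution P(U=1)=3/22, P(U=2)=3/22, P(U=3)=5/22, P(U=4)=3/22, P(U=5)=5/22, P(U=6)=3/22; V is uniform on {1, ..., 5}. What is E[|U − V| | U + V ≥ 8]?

29/19

P(U + V ≥ 8) = 19/55.
Summing |U−V|·P(x,y) over outcomes with U + V ≥ 8 gives 29/55.
E[|U − V| | U + V ≥ 8] = (29/55) / (19/55) = 29/19.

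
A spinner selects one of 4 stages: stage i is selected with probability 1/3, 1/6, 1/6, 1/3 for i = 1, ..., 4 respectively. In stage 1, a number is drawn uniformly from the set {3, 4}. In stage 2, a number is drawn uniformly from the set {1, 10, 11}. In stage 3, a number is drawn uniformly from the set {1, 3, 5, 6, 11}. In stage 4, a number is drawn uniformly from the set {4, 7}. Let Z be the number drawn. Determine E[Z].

E[Z | stage 1] = (3+4)/2 = 7/2.
E[Z | stage 2] = (1+10+11)/3 = 22/3.
E[Z | stage 3] = (1+3+5+6+11)/5 = 26/5.
E[Z | stage 4] = (4+7)/2 = 11/2.
E[Z] = (1/3)·(7/2) + (1/6)·(22/3) + (1/6)·(26/5) + (1/3)·(11/2) = 229/45.

229/45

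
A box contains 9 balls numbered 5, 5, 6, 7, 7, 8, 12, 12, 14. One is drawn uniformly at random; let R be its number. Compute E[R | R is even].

P(R is even) = 5/9.
Σ over the event: 6·1/9 + 8·1/9 + 12·2/9 + 14·1/9 = 52/9.
E[R | R is even] = (52/9) / (5/9) = 52/5.

52/5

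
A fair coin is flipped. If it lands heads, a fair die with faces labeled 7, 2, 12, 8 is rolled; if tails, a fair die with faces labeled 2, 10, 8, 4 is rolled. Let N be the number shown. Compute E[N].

E[N | heads] = (7+2+12+8)/4 = 29/4.
E[N | tails] = (2+10+8+4)/4 = 6.
By the law of total expectation,
E[N] = (1/2)·(29/4) + (1/2)·(6) = 53/8.

53/8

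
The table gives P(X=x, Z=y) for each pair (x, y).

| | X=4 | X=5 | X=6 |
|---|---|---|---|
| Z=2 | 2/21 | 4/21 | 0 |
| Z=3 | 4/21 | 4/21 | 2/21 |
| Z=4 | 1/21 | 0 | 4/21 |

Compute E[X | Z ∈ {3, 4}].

76/15

P(Z ∈ {3, 4}) = 5/7.
Σ X·P over the event = 4·(4/21) + 4·(1/21) + 5·(4/21) + 6·(2/21) + 6·(4/21) = 76/21.
E[X | Z ∈ {3, 4}] = (76/21) / (5/7) = 76/15.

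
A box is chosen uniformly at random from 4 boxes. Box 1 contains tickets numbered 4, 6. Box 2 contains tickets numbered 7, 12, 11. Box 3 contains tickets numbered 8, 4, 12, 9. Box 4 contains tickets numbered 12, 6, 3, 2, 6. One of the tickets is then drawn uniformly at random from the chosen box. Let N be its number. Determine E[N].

E[N | box 1] = (4+6)/2 = 5.
E[N | box 2] = (7+12+11)/3 = 10.
E[N | box 3] = (8+4+12+9)/4 = 33/4.
E[N | box 4] = (12+6+3+2+6)/5 = 29/5.
By the law of total expectation,
E[N] = (1/4)·(5) + (1/4)·(10) + (1/4)·(33/4) + (1/4)·(29/5) = 581/80.

581/80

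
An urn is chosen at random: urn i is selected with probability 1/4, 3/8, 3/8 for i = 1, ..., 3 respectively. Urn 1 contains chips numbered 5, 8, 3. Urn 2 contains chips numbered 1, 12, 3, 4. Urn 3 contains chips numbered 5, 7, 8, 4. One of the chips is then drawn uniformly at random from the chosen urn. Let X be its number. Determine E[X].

E[X | urn 1] = (5+8+3)/3 = 16/3.
E[X | urn 2] = (1+12+3+4)/4 = 5.
E[X | urn 3] = (5+7+8+4)/4 = 6.
By the law of total expectation,
E[X] = (1/4)·(16/3) + (3/8)·(5) + (3/8)·(6) = 131/24.

131/24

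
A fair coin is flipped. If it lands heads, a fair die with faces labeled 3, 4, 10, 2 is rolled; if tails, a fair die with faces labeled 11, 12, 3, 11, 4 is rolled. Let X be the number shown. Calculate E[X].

E[X | heads] = (3+4+10+2)/4 = 19/4.
E[X | tails] = (11+12+3+11+4)/5 = 41/5.
By the law of total expectation,
E[X] = (1/2)·(19/4) + (1/2)·(41/5) = 259/40.

259/40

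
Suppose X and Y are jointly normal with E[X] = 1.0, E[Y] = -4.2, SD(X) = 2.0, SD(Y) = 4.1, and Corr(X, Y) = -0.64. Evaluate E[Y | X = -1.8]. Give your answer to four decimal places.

-0.5264

E[Y | X=x] = μ_Y + ρ(σ_Y/σ_X)(x − μ_X) for jointly normal variables.
E[Y | X=-1.8] = -4.2 + (-0.64)·(4.1/2.0)·(-1.8 − (1.0)) = -4.2 + (-1.312)·(-2.8) = -0.5264.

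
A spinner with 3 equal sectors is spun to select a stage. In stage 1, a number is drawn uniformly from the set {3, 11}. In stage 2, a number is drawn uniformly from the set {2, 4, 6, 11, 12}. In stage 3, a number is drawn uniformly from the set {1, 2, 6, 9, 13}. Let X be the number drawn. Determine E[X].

101/15

E[X | stage 1] = (3+11)/2 = 7.
E[X | stage 2] = (2+4+6+11+12)/5 = 7.
E[X | stage 3] = (1+2+6+9+13)/5 = 31/5.
E[X] = (1/3)·(7) + (1/3)·(7) + (1/3)·(31/5) = 101/15.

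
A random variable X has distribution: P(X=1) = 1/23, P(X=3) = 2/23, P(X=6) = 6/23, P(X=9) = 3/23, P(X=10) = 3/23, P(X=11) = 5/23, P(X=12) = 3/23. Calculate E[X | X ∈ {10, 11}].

85/8

P(X ∈ {10, 11}) = 8/23.
Σ over the event: 10·3/23 + 11·5/23 = 85/23.
E[X | X ∈ {10, 11}] = (85/23) / (8/23) = 85/8.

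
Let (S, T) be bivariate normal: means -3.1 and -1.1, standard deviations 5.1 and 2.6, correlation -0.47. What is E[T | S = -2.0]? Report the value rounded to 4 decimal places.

-1.3636

The regression of T on S has slope ρ·σ_T/σ_S and passes through (μ_S, μ_T).
E[T | S=-2.0] = -1.1 + (-0.47)·(2.6/5.1)·(-2.0 − (-3.1)) = -1.1 + (-0.23961)·(1.1) = -1.3636.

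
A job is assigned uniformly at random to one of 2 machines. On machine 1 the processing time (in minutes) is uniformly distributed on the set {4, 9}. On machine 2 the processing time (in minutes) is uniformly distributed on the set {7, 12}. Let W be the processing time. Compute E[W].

8

E[W | machine 1] = (4+9)/2 = 13/2.
E[W | machine 2] = (7+12)/2 = 19/2.
By the law of total expectation,
E[W] = (1/2)·(13/2) + (1/2)·(19/2) = 8.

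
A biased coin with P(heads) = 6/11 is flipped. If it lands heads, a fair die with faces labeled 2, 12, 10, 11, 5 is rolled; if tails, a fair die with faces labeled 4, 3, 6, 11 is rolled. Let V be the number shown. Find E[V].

E[V | heads] = (2+12+10+11+5)/5 = 8.
E[V | tails] = (4+3+6+11)/4 = 6.
By the law of total expectation,
E[V] = (6/11)·(8) + (5/11)·(6) = 78/11.

78/11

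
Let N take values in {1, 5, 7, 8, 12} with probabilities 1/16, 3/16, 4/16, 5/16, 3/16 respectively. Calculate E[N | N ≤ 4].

P(N ≤ 4) = 1/16.
Σ over the event: 1·1/16 = 1/16.
E[N | N ≤ 4] = (1/16) / (1/16) = 1.

1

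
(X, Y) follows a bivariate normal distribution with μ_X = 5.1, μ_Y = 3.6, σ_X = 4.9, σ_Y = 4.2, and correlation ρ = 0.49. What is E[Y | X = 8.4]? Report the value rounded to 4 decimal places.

4.9860

For a bivariate normal, E[Y | X=x] = μ_Y + ρ·(σ_Y/σ_X)·(x − μ_X).
E[Y | X=8.4] = 3.6 + (0.49)·(4.2/4.9)·(8.4 − (5.1)) = 3.6 + (0.42)·(3.3) = 4.9860.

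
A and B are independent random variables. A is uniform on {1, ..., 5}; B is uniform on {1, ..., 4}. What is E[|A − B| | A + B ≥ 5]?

P(A + B ≥ 5) = 7/10.
Summing |A−B|·P(x,y) over outcomes with A + B ≥ 5 gives 6/5.
E[|A − B| | A + B ≥ 5] = (6/5) / (7/10) = 12/7.

12/7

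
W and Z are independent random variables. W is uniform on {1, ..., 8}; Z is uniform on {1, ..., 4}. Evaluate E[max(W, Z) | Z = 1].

9/2

Outcomes with Z = 1: (1,1), (2,1), (3,1), (4,1), (5,1), (6,1), (7,1), (8,1), each with probability 1/32.
E[max(W, Z) | Z = 1] = (1 + 2 + 3 + 4 + 5 + 6 + 7 + 8) / 8 = 9/2.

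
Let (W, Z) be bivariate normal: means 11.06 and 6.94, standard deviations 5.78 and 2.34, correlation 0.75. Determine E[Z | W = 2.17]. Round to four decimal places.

4.2407

For a bivariate normal, E[Z | W=x] = μ_Z + ρ·(σ_Z/σ_W)·(x − μ_W).
E[Z | W=2.17] = 6.94 + (0.75)·(2.34/5.78)·(2.17 − (11.06)) = 6.94 + (0.30363)·(-8.89) = 4.2407.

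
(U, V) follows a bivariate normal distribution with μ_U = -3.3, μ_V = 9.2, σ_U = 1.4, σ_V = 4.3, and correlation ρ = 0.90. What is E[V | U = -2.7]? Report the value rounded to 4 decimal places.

10.8586

E[V | U=x] = μ_V + ρ(σ_V/σ_U)(x − μ_U) for jointly normal variables.
E[V | U=-2.7] = 9.2 + (0.90)·(4.3/1.4)·(-2.7 − (-3.3)) = 9.2 + (2.7643)·(0.6) = 10.8586.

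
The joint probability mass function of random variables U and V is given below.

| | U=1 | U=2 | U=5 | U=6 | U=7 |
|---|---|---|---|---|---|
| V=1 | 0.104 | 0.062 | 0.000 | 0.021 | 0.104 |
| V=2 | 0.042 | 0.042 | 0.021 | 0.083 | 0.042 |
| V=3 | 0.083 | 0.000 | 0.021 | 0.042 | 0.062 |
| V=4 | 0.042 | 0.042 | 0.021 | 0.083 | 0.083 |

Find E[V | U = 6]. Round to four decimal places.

P(U = 6) = 0.229.
Summing V·P(U=x,V=y) over the conditioning event gives 0.645.
E[V | U = 6] = (0.645) / (0.229) = 2.8166.

2.8166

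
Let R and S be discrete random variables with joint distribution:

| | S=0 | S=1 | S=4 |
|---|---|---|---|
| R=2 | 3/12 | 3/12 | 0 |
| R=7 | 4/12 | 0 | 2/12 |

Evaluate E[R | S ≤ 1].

4

P(S ≤ 1) = 5/6.
Σ R·P over the event = 2·(3/12) + 2·(3/12) + 7·(4/12) = 10/3.
E[R | S ≤ 1] = (10/3) / (5/6) = 4.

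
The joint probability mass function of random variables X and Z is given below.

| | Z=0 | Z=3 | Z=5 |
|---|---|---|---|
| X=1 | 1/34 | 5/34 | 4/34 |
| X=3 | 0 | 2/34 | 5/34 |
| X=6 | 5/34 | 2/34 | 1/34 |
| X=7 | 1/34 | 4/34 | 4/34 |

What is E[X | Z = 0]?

38/7

P(Z = 0) = 7/34.
Σ X·P over the event = 1·(1/34) + 6·(5/34) + 7·(1/34) = 19/17.
E[X | Z = 0] = (19/17) / (7/34) = 38/7.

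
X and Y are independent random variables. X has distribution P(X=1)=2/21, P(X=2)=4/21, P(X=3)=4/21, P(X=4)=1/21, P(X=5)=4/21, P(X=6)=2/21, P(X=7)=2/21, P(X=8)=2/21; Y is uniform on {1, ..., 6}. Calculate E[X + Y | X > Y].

P(X > Y) = 65/126.
Summing (X+Y)·P(x,y) over outcomes with X > Y gives 30/7.
E[X + Y | X > Y] = (30/7) / (65/126) = 108/13.

108/13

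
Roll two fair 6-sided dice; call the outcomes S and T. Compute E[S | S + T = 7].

Outcomes with S + T = 7: (1,6), (2,5), (3,4), (4,3), (5,2), (6,1), each with probability 1/36.
E[S | S + T = 7] = (1 + 2 + 3 + 4 + 5 + 6) / 6 = 7/2.

7/2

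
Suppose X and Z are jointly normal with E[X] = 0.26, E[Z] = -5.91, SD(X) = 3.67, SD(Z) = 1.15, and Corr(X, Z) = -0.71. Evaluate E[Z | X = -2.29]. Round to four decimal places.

-5.3427

The regression of Z on X has slope ρ·σ_Z/σ_X and passes through (μ_X, μ_Z).
E[Z | X=-2.29] = -5.91 + (-0.71)·(1.15/3.67)·(-2.29 − (0.26)) = -5.91 + (-0.22248)·(-2.55) = -5.3427.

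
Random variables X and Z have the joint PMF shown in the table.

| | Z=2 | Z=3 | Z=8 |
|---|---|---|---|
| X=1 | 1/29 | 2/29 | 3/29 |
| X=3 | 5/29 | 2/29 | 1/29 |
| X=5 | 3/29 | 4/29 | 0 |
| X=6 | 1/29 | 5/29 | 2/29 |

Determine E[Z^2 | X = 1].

P(X = 1) = 6/29.
Σ Z^2·P over the event = 4·(1/29) + 9·(2/29) + 64·(3/29) = 214/29.
E[Z^2 | X = 1] = (214/29) / (6/29) = 107/3.

107/3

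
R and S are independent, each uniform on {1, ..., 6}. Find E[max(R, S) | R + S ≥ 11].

6

Outcomes with R + S ≥ 11: (5,6), (6,5), (6,6), each with probability 1/36.
E[max(R, S) | R + S ≥ 11] = (6 + 6 + 6) / 3 = 6.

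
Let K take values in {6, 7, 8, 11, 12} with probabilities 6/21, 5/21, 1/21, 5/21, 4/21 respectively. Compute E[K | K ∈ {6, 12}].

P(K ∈ {6, 12}) = 10/21.
Σ over the event: 6·2/7 + 12·4/21 = 4.
E[K | K ∈ {6, 12}] = (4) / (10/21) = 42/5.

42/5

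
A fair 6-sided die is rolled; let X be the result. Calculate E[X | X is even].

4

Given X is even, X is equally likely to be any of {2, 4, 6}.
E[X | X is even] = (2 + 4 + 6) / 3 = 4.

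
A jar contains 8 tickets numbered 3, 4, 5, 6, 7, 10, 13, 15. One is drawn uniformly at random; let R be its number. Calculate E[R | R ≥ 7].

P(R ≥ 7) = 1/2.
Σ over the event: 7·1/8 + 10·1/8 + 13·1/8 + 15·1/8 = 45/8.
E[R | R ≥ 7] = (45/8) / (1/2) = 45/4.

45/4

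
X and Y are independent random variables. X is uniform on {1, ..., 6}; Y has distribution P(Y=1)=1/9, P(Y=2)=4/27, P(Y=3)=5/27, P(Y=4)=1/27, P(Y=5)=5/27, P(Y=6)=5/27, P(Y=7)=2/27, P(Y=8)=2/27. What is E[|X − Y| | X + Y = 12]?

P(X + Y = 12) = 1/18.
Summing |X−Y|·P(x,y) over outcomes with X + Y = 12 gives 2/27.
E[|X − Y| | X + Y = 12] = (2/27) / (1/18) = 4/3.

4/3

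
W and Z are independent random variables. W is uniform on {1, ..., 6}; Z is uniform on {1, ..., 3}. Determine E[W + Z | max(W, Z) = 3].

Outcomes with max(W, Z) = 3: (1,3), (2,3), (3,1), (3,2), (3,3), each with probability 1/18.
E[W + Z | max(W, Z) = 3] = (4 + 5 + 4 + 5 + 6) / 5 = 24/5.

24/5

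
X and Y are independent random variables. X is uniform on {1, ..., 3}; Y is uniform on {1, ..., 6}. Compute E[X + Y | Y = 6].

8

Outcomes with Y = 6: (1,6), (2,6), (3,6), each with probability 1/18.
E[X + Y | Y = 6] = (7 + 8 + 9) / 3 = 8.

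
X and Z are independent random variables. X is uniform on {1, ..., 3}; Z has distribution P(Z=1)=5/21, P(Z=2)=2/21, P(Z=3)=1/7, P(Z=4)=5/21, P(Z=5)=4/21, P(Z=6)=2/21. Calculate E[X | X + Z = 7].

25/11

P(X + Z = 7) = 11/63.
Summing X·P(x,y) over outcomes with X + Z = 7 gives 25/63.
E[X | X + Z = 7] = (25/63) / (11/63) = 25/11.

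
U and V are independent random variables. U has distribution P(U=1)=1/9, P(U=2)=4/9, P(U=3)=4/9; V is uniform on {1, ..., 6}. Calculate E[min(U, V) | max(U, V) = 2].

P(max(U, V) = 2) = 1/6.
Summing min(U,V)·P(x,y) over outcomes with max(U, V) = 2 gives 13/54.
E[min(U, V) | max(U, V) = 2] = (13/54) / (1/6) = 13/9.

13/9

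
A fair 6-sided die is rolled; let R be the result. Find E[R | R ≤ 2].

3/2

Given R ≤ 2, R is equally likely to be any of {1, 2}.
E[R | R ≤ 2] = (1 + 2) / 2 = 3/2.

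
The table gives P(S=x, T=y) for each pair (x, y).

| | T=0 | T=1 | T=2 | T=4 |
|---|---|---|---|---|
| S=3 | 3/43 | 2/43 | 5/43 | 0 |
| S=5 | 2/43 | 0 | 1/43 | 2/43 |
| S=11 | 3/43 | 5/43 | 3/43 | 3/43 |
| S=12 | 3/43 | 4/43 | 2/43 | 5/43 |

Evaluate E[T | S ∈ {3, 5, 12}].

50/29

P(S ∈ {3, 5, 12}) = 29/43.
Summing T·P(S=x,T=y) over the conditioning event gives 50/43.
E[T | S ∈ {3, 5, 12}] = (50/43) / (29/43) = 50/29.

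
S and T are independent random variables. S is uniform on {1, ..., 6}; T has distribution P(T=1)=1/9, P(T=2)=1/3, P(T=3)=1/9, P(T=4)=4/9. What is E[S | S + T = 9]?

P(S + T = 9) = 5/54.
Summing S·P(x,y) over outcomes with S + T = 9 gives 13/27.
E[S | S + T = 9] = (13/27) / (5/54) = 26/5.

26/5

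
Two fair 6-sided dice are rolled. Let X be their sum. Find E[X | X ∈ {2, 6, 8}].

72/11

P(X ∈ {2, 6, 8}) = 11/36.
Σ over the event: 2·1/36 + 6·5/36 + 8·5/36 = 2.
E[X | X ∈ {2, 6, 8}] = (2) / (11/36) = 72/11.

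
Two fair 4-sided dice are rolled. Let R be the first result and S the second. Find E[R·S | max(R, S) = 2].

Outcomes with max(R, S) = 2: (1,2), (2,1), (2,2), each with probability 1/16.
E[R·S | max(R, S) = 2] = (2 + 2 + 4) / 3 = 8/3.

8/3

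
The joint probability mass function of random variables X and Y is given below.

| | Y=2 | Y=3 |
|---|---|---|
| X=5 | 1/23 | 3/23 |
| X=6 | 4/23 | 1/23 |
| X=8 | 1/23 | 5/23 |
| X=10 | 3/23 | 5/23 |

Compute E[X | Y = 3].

111/14

P(Y = 3) = 14/23.
Σ X·P over the event = 5·(3/23) + 6·(1/23) + 8·(5/23) + 10·(5/23) = 111/23.
E[X | Y = 3] = (111/23) / (14/23) = 111/14.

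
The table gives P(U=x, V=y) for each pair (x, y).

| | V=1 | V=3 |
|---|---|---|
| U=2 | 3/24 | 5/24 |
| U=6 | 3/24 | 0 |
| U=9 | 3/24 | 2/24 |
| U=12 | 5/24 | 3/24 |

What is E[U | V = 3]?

P(V = 3) = 5/12.
Σ U·P over the event = 2·(5/24) + 9·(2/24) + 12·(3/24) = 8/3.
E[U | V = 3] = (8/3) / (5/12) = 32/5.

32/5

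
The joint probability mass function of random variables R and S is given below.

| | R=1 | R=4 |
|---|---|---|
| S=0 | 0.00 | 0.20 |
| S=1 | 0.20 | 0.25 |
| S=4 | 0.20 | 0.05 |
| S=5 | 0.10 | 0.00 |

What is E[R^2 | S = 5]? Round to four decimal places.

P(S = 5) = 0.10.
Σ R^2·P over the event = 1·(0.10) = 0.10.
E[R^2 | S = 5] = (0.10) / (0.10) = 1.0000.

1.0000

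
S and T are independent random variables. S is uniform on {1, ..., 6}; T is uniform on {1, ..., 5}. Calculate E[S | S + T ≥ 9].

16/3

Outcomes with S + T ≥ 9: (4,5), (5,4), (5,5), (6,3), (6,4), (6,5), each with probability 1/30.
E[S | S + T ≥ 9] = (4 + 5 + 5 + 6 + 6 + 6) / 6 = 16/3.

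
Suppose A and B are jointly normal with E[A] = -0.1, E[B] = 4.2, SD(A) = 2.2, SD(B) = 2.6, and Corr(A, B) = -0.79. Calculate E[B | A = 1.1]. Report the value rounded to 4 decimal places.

3.0796

For a bivariate normal, E[B | A=x] = μ_B + ρ·(σ_B/σ_A)·(x − μ_A).
E[B | A=1.1] = 4.2 + (-0.79)·(2.6/2.2)·(1.1 − (-0.1)) = 4.2 + (-0.93364)·(1.2) = 3.0796.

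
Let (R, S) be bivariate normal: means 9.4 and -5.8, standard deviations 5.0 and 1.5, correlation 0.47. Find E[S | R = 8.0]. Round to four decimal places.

The regression of S on R has slope ρ·σ_S/σ_R and passes through (μ_R, μ_S).
E[S | R=8.0] = -5.8 + (0.47)·(1.5/5.0)·(8.0 − (9.4)) = -5.8 + (0.141)·(-1.4) = -5.9974.

-5.9974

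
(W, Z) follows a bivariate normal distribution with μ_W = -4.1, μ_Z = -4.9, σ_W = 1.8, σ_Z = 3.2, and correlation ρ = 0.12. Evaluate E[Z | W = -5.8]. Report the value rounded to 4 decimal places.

-5.2627

For a bivariate normal, E[Z | W=x] = μ_Z + ρ·(σ_Z/σ_W)·(x − μ_W).
E[Z | W=-5.8] = -4.9 + (0.12)·(3.2/1.8)·(-5.8 − (-4.1)) = -4.9 + (0.21333)·(-1.7) = -5.2627.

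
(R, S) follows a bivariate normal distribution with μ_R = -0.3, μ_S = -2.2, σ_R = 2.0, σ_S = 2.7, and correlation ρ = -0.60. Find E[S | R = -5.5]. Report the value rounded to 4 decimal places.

The regression of S on R has slope ρ·σ_S/σ_R and passes through (μ_R, μ_S).
E[S | R=-5.5] = -2.2 + (-0.60)·(2.7/2.0)·(-5.5 − (-0.3)) = -2.2 + (-0.81)·(-5.2) = 2.0120.

2.0120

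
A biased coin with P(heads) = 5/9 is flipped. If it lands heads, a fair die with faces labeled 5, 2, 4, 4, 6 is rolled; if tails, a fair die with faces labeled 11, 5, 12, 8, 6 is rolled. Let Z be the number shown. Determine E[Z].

E[Z | heads] = (5+2+4+4+6)/5 = 21/5.
E[Z | tails] = (11+5+12+8+6)/5 = 42/5.
By the law of total expectation,
E[Z] = (5/9)·(21/5) + (4/9)·(42/5) = 91/15.

91/15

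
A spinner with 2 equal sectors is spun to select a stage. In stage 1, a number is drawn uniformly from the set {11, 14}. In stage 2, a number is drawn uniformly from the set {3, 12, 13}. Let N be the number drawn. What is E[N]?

E[N | stage 1] = (11+14)/2 = 25/2.
E[N | stage 2] = (3+12+13)/3 = 28/3.
E[N] = (1/2)·(25/2) + (1/2)·(28/3) = 131/12.

131/12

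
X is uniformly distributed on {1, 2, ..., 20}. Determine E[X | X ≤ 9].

5

Given X ≤ 9, X is equally likely to be any of {1, 2, 3, 4, 5, 6, 7, 8, 9}.
E[X | X ≤ 9] = (1 + 2 + 3 + 4 + 5 + 6 + 7 + 8 + 9) / 9 = 5.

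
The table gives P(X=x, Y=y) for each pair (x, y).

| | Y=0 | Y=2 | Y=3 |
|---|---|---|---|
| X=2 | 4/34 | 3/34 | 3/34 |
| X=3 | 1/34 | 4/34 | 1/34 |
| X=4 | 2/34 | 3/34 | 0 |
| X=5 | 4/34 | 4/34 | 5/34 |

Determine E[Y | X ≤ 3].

13/8

P(X ≤ 3) = 8/17.
Σ Y·P over the event = 0·(4/34) + 2·(3/34) + 3·(3/34) + 0·(1/34) + 2·(4/34) + 3·(1/34) = 13/17.
E[Y | X ≤ 3] = (13/17) / (8/17) = 13/8.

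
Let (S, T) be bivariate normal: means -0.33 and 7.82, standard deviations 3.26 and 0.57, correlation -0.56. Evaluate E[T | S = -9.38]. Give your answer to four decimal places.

8.7061

The regression of T on S has slope ρ·σ_T/σ_S and passes through (μ_S, μ_T).
E[T | S=-9.38] = 7.82 + (-0.56)·(0.57/3.26)·(-9.38 − (-0.33)) = 7.82 + (-0.097914)·(-9.05) = 8.7061.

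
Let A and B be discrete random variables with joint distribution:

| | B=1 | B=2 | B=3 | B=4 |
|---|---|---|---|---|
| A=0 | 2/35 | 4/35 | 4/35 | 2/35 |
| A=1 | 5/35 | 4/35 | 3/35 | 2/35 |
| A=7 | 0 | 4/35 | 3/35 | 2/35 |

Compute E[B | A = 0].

P(A = 0) = 12/35.
Σ B·P over the event = 1·(2/35) + 2·(4/35) + 3·(4/35) + 4·(2/35) = 6/7.
E[B | A = 0] = (6/7) / (12/35) = 5/2.

5/2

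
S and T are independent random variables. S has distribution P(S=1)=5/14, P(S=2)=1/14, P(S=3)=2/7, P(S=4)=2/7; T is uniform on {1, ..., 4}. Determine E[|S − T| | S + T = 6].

P(S + T = 6) = 9/56.
Summing |S−T|·P(x,y) over outcomes with S + T = 6 gives 5/28.
E[|S − T| | S + T = 6] = (5/28) / (9/56) = 10/9.

10/9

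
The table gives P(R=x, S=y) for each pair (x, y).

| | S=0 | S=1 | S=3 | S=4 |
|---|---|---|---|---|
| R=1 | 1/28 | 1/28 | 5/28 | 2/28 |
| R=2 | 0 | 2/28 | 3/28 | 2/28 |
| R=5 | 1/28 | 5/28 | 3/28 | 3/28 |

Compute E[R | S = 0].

P(S = 0) = 1/14.
Σ R·P over the event = 1·(1/28) + 5·(1/28) = 3/14.
E[R | S = 0] = (3/14) / (1/14) = 3.

3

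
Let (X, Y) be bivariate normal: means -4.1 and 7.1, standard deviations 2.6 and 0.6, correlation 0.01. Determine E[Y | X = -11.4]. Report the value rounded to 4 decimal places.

7.0832

The regression of Y on X has slope ρ·σ_Y/σ_X and passes through (μ_X, μ_Y).
E[Y | X=-11.4] = 7.1 + (0.01)·(0.6/2.6)·(-11.4 − (-4.1)) = 7.1 + (0.0023077)·(-7.3) = 7.0832.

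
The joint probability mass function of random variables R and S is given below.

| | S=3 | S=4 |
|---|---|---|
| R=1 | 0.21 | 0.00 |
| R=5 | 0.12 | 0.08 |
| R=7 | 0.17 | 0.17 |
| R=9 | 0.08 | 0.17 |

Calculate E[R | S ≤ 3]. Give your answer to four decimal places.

P(S ≤ 3) = 0.58.
Σ R·P over the event = 1·(0.21) + 5·(0.12) + 7·(0.17) + 9·(0.08) = 2.72.
E[R | S ≤ 3] = (2.72) / (0.58) = 4.6897.

4.6897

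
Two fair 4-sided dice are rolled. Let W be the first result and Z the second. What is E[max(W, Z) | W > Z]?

P(W > Z) = 3/8.
Summing max(W,Z)·P(x,y) over outcomes with W > Z gives 5/4.
E[max(W, Z) | W > Z] = (5/4) / (3/8) = 10/3.

10/3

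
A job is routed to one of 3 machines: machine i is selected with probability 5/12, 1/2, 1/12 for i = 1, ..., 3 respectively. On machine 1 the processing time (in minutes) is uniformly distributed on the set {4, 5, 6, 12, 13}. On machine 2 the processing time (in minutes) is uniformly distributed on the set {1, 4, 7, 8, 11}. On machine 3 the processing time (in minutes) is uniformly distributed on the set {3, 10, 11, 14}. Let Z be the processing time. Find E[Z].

E[Z | machine 1] = (4+5+6+12+13)/5 = 8.
E[Z | machine 2] = (1+4+7+8+11)/5 = 31/5.
E[Z | machine 3] = (3+10+11+14)/4 = 19/2.
E[Z] = (5/12)·(8) + (1/2)·(31/5) + (1/12)·(19/2) = 289/40.

289/40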